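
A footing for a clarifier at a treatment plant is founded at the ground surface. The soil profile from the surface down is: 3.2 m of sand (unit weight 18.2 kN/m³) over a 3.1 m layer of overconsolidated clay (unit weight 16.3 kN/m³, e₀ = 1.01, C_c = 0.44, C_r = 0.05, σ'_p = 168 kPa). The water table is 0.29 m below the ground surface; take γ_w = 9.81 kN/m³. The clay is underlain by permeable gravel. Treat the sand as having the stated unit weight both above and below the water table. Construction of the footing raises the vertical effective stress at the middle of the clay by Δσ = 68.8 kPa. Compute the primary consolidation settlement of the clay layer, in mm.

Mid-depth of clay below the ground surface: z = 3.2 + 3.1/2 = 4.75 m.
Total vertical stress at mid-clay: σ_v = 18.2×3.2 + 16.3×1.55 = 83.505 kPa.
Pore pressure: u = 9.81×(4.75 − 0.29) = 43.753 kPa.
Initial effective stress: σ'_0 = σ_v − u = 83.505 − 43.753 = 39.752 kPa.
Final effective stress: σ'_f = 39.752 + 68.8 = 108.55 kPa.
σ'_f = 108.55 ≤ σ'_p = 168 kPa, so the clay remains overconsolidated and only the recompression index applies:
S_c = C_r·H/(1+e₀)·log₁₀(σ'_f/σ'_0) = 0.05×3.1/2.01×log₁₀(108.55/39.752)
    = 0.077115 × 0.43627 = 0.03364 m

S_c ≈ 33.6 mm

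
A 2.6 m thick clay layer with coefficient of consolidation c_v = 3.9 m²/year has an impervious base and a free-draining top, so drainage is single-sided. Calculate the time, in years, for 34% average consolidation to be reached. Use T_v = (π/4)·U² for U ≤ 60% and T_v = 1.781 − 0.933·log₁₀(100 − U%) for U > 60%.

t ≈ 0.157 years

Drainage path length: H_d = H = 2.6 m (single drainage).
U ≤ 60%: T_v = (π/4)·U² = (π/4)×0.34² = 0.090792.
t = T_v·H_d²/c_v = 0.090792×2.6²/3.9 = 0.1574 years.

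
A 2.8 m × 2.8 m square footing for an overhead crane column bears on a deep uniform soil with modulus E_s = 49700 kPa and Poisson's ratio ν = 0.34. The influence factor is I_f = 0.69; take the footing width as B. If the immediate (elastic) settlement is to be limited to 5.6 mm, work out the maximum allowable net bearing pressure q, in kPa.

S_e = q·B·(1−ν²)/E_s · I_f  ⇒  q = S_e·E_s / (B·(1−ν²)·I_f).
q = 0.0056 × 49700 / (2.8 × 0.8844 × 0.69) = 162.9 kPa

q ≈ 163 kPa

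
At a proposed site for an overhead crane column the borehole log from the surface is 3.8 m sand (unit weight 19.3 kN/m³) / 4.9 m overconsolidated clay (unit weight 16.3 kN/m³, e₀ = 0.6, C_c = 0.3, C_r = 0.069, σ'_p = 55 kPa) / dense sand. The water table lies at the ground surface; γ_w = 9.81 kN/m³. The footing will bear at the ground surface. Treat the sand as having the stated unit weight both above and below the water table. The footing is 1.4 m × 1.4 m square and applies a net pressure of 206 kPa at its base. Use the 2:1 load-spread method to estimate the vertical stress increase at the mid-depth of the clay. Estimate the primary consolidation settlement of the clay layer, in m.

Mid-depth of clay below the ground surface: z = 3.8 + 4.9/2 = 6.25 m.
Total vertical stress at mid-clay: σ_v = 19.3×3.8 + 16.3×2.45 = 113.28 kPa.
Pore pressure: u = 9.81×(6.25 − 0) = 61.312 kPa.
Initial effective stress: σ'_0 = σ_v − u = 113.28 − 61.312 = 51.968 kPa.
Stress increase at mid-clay by the 2:1 spreading method:
Δσ = qBL/((B+z)(L+z)) = 206×1.4×1.4/((1.4+6.25)(1.4+6.25)) = 6.8992 kPa
Final effective stress: σ'_f = 51.968 + 6.8992 = 58.867 kPa.
σ'_f = 58.867 > σ'_p = 55 kPa, so the stress path crosses the preconsolidation pressure — recompression up to σ'_p, then virgin compression beyond:
S_c = H/(1+e₀)·[C_r·log₁₀(σ'_p/σ'_0) + C_c·log₁₀(σ'_f/σ'_p)]
    = 4.9/1.6 × [0.069×log₁₀(55/51.968) + 0.3×log₁₀(58.867/55)]
    = 3.0625 × [0.0016992 + 0.0088528] = 0.03232 m

S_c ≈ 0.0323 m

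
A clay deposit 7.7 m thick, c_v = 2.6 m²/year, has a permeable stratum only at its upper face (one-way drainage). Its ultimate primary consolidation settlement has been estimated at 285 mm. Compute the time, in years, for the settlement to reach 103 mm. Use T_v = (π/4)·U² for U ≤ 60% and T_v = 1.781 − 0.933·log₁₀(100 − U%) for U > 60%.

t ≈ 2.34 years

Drainage path length: H_d = H = 7.7 m (single drainage).
U = S(t)/S_ult = 103/285 = 0.3614.
U ≤ 60%: T_v = (π/4)·U² = (π/4)×0.3614² = 0.10258.
t = T_v·H_d²/c_v = 0.10258×7.7²/2.6 = 2.339 years.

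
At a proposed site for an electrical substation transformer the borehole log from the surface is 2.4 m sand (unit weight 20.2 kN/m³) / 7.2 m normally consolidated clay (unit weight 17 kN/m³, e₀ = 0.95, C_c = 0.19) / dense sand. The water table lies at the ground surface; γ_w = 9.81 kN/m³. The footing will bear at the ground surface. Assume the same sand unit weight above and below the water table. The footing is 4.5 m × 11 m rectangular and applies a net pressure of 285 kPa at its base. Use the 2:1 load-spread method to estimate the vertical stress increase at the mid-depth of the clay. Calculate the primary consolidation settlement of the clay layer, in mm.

Mid-depth of clay below the ground surface: z = 2.4 + 7.2/2 = 6 m.
Total vertical stress at mid-clay: σ_v = 20.2×2.4 + 17×3.6 = 109.68 kPa.
Pore pressure: u = 9.81×(6 − 0) = 58.86 kPa.
Initial effective stress: σ'_0 = σ_v − u = 109.68 − 58.86 = 50.82 kPa.
Stress increase at mid-clay by the 2:1 spreading method:
Δσ = qBL/((B+z)(L+z)) = 285×4.5×11/((4.5+6)(11+6)) = 79.034 kPa
Final effective stress: σ'_f = σ'_0 + Δσ = 50.82 + 79.034 = 129.85 kPa.
Normally consolidated clay, so the full stress increment lies on the virgin compression line:
S_c = C_c·H/(1+e₀)·log₁₀(σ'_f/σ'_0) = 0.19×7.2/(1+0.95)×log₁₀(129.85/50.82)
    = 0.70154 × 0.40741 = 0.2858 m

S_c ≈ 286 mm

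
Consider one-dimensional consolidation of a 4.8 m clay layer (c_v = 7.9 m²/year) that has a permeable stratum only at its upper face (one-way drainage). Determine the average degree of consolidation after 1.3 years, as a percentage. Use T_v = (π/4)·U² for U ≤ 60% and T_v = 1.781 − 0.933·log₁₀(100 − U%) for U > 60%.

Drainage path length: H_d = H = 4.8 m (single drainage).
T_v = c_v·t/H_d² = 7.9×1.3/4.8² = 0.44575.
T_v = 0.44575 corresponds to the U > 60% branch:
U = 1 − 10^((1.781 − T_v)/0.933)/100 = 0.7301

U ≈ 73 %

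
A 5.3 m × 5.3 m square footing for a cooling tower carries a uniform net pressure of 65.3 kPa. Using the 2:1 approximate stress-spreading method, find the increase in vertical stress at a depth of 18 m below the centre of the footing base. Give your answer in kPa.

By the 2:1 method the load spreads at 1 horizontal : 2 vertical, so at depth z the loaded area has grown by z in each plan dimension:
Δσ = qBL/((B+z)(L+z)) = 65.3×5.3×5.3/((5.3+18)(5.3+18)) = 3.3787 kPa

Δσ_z ≈ 3.38 kPa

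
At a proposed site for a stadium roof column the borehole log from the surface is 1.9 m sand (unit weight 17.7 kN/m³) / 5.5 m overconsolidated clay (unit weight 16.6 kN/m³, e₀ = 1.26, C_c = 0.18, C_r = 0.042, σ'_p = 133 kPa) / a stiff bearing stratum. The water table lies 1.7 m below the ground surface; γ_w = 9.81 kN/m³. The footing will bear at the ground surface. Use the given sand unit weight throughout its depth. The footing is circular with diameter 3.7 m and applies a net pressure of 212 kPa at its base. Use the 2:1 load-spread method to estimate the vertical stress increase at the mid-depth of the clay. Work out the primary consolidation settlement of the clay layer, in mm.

S_c ≈ 26.7 mm

Mid-depth of clay below the ground surface: z = 1.9 + 5.5/2 = 4.65 m.
Total vertical stress at mid-clay: σ_v = 17.7×1.9 + 16.6×2.75 = 79.28 kPa.
Pore pressure: u = 9.81×(4.65 − 1.7) = 28.94 kPa.
Initial effective stress: σ'_0 = σ_v − u = 79.28 − 28.94 = 50.34 kPa.
Stress increase at mid-clay by the 2:1 spreading method:
Δσ ≈ qD²/(D+z)² = 212×3.7²/(3.7+4.65)² = 41.626 kPa
Final effective stress: σ'_f = 50.34 + 41.626 = 91.966 kPa.
σ'_f = 91.966 ≤ σ'_p = 133 kPa, so the clay remains overconsolidated and only the recompression index applies:
S_c = C_r·H/(1+e₀)·log₁₀(σ'_f/σ'_0) = 0.042×5.5/2.26×log₁₀(91.966/50.34)
    = 0.10221 × 0.26171 = 0.02675 m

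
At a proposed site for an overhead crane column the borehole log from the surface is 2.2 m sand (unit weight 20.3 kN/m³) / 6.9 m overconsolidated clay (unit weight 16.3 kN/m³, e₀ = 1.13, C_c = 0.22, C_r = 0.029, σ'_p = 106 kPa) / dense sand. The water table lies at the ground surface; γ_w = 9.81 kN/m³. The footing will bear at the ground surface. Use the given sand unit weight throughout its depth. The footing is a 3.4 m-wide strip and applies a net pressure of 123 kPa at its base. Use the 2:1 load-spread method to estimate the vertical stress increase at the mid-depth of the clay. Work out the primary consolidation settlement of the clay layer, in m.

Mid-depth of clay below the ground surface: z = 2.2 + 6.9/2 = 5.65 m.
Total vertical stress at mid-clay: σ_v = 20.3×2.2 + 16.3×3.45 = 100.9 kPa.
Pore pressure: u = 9.81×(5.65 − 0) = 55.427 kPa.
Initial effective stress: σ'_0 = σ_v − u = 100.9 − 55.427 = 45.473 kPa.
Stress increase at mid-clay by the 2:1 spreading method:
Δσ = qB/(B+z) = 123×3.4/(3.4+5.65) = 46.21 kPa
Final effective stress: σ'_f = 45.473 + 46.21 = 91.683 kPa.
σ'_f = 91.683 ≤ σ'_p = 106 kPa, so the clay remains overconsolidated and only the recompression index applies:
S_c = C_r·H/(1+e₀)·log₁₀(σ'_f/σ'_0) = 0.029×6.9/2.13×log₁₀(91.683/45.473)
    = 0.093943 × 0.30454 = 0.02861 m

S_c ≈ 0.0286 m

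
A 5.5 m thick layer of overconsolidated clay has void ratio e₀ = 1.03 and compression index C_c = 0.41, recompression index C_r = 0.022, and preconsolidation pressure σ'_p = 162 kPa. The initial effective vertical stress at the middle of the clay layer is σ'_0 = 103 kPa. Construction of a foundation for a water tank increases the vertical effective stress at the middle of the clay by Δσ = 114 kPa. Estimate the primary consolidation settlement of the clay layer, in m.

S_c ≈ 0.153 m

Final effective stress: σ'_f = 103 + 114 = 217 kPa.
σ'_f = 217 > σ'_p = 162 kPa, so the stress path crosses the preconsolidation pressure — recompression up to σ'_p, then virgin compression beyond:
S_c = H/(1+e₀)·[C_r·log₁₀(σ'_p/σ'_0) + C_c·log₁₀(σ'_f/σ'_p)]
    = 5.5/2.03 × [0.022×log₁₀(162/103) + 0.41×log₁₀(217/162)]
    = 2.7094 × [0.0043269 + 0.052047] = 0.1527 m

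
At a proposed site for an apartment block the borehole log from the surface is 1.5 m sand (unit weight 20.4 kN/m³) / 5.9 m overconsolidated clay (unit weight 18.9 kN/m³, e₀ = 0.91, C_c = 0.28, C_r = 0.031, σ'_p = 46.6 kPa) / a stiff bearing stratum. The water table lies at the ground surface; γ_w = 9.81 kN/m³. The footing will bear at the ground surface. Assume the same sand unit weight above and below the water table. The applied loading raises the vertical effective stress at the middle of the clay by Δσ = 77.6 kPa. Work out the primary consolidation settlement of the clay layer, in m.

Mid-depth of clay below the ground surface: z = 1.5 + 5.9/2 = 4.45 m.
Total vertical stress at mid-clay: σ_v = 20.4×1.5 + 18.9×2.95 = 86.355 kPa.
Pore pressure: u = 9.81×(4.45 − 0) = 43.655 kPa.
Initial effective stress: σ'_0 = σ_v − u = 86.355 − 43.655 = 42.7 kPa.
Final effective stress: σ'_f = 42.7 + 77.6 = 120.3 kPa.
σ'_f = 120.3 > σ'_p = 46.6 kPa, so the stress path crosses the preconsolidation pressure — recompression up to σ'_p, then virgin compression beyond:
S_c = H/(1+e₀)·[C_r·log₁₀(σ'_p/σ'_0) + C_c·log₁₀(σ'_f/σ'_p)]
    = 5.9/1.91 × [0.031×log₁₀(46.6/42.7) + 0.28×log₁₀(120.3/46.6)]
    = 3.089 × [0.0011767 + 0.11533] = 0.3599 m

S_c ≈ 0.36 m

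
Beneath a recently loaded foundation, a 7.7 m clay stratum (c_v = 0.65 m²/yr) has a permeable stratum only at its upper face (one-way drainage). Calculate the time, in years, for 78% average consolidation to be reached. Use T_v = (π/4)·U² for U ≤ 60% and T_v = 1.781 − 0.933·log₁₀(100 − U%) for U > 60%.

t ≈ 48.2 years

Drainage path length: H_d = H = 7.7 m (single drainage).
U > 60%: T_v = 1.781 − 0.933·log₁₀(100 − 78) = 0.52852.
t = T_v·H_d²/c_v = 0.52852×7.7²/0.65 = 48.21 years.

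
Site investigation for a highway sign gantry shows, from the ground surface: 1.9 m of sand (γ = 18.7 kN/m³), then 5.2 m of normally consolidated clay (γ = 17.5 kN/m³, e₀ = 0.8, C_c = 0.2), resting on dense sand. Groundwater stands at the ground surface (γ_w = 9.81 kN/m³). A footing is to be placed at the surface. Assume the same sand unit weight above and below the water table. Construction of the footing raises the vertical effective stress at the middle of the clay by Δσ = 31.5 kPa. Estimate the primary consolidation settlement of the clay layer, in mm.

Mid-depth of clay below the ground surface: z = 1.9 + 5.2/2 = 4.5 m.
Total vertical stress at mid-clay: σ_v = 18.7×1.9 + 17.5×2.6 = 81.03 kPa.
Pore pressure: u = 9.81×(4.5 − 0) = 44.145 kPa.
Initial effective stress: σ'_0 = σ_v − u = 81.03 − 44.145 = 36.885 kPa.
Final effective stress: σ'_f = σ'_0 + Δσ = 36.885 + 31.5 = 68.385 kPa.
Normally consolidated clay, so the full stress increment lies on the virgin compression line:
S_c = C_c·H/(1+e₀)·log₁₀(σ'_f/σ'_0) = 0.2×5.2/(1+0.8)×log₁₀(68.385/36.885)
    = 0.57778 × 0.26811 = 0.1549 m

S_c ≈ 155 mm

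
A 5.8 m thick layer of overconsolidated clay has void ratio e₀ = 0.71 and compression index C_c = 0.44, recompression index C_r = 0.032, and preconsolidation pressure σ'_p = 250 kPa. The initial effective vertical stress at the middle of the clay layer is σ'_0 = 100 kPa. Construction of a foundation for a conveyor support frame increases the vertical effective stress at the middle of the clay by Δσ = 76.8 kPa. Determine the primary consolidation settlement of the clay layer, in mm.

Final effective stress: σ'_f = 100 + 76.8 = 176.8 kPa.
σ'_f = 176.8 ≤ σ'_p = 250 kPa, so the clay remains overconsolidated and only the recompression index applies:
S_c = C_r·H/(1+e₀)·log₁₀(σ'_f/σ'_0) = 0.032×5.8/1.71×log₁₀(176.8/100)
    = 0.10854 × 0.24748 = 0.02686 m

S_c ≈ 26.9 mm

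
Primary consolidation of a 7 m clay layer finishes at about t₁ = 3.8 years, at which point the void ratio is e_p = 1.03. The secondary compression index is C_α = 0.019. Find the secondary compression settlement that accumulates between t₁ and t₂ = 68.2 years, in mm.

Secondary compression: S_s = C_α·H/(1+e_p)·log₁₀(t₂/t₁)
S_s = 0.019×7/(1+1.03)×log₁₀(68.2/3.8)
    = 0.06552 × 1.254 = 0.08216 m

S_s ≈ 82.2 mm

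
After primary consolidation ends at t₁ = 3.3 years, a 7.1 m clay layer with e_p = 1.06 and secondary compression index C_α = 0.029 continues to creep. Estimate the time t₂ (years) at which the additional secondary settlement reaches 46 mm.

t₂ ≈ 9.52 years

S_s = C_α·H/(1+e_p)·log₁₀(t₂/t₁) ⇒ log₁₀(t₂/t₁) = S_s·(1+e_p)/(C_α·H).
log₁₀(t₂/t₁) = 0.046 × (1+1.06) / (0.029×7.1) = 0.4602
t₂ = t₁ × 10^0.4602 = 3.3 × 2.886 = 9.522 years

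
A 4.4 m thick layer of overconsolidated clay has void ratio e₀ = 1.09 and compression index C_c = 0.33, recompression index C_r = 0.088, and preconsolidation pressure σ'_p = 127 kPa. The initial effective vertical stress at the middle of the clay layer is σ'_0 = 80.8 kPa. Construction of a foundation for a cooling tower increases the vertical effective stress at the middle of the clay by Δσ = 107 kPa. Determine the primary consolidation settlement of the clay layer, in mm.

S_c ≈ 154 mm

Final effective stress: σ'_f = 80.8 + 107 = 187.8 kPa.
σ'_f = 187.8 > σ'_p = 127 kPa, so the stress path crosses the preconsolidation pressure — recompression up to σ'_p, then virgin compression beyond:
S_c = H/(1+e₀)·[C_r·log₁₀(σ'_p/σ'_0) + C_c·log₁₀(σ'_f/σ'_p)]
    = 4.4/2.09 × [0.088×log₁₀(127/80.8) + 0.33×log₁₀(187.8/127)]
    = 2.1053 × [0.017283 + 0.056064] = 0.1544 m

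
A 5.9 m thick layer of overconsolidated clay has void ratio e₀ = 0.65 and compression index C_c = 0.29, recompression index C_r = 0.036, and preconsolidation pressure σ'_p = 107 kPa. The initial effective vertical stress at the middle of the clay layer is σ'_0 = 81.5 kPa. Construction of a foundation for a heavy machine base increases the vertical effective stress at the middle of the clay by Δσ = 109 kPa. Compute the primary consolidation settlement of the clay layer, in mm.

Final effective stress: σ'_f = 81.5 + 109 = 190.5 kPa.
σ'_f = 190.5 > σ'_p = 107 kPa, so the stress path crosses the preconsolidation pressure — recompression up to σ'_p, then virgin compression beyond:
S_c = H/(1+e₀)·[C_r·log₁₀(σ'_p/σ'_0) + C_c·log₁₀(σ'_f/σ'_p)]
    = 5.9/1.65 × [0.036×log₁₀(107/81.5) + 0.29×log₁₀(190.5/107)]
    = 3.5758 × [0.0042561 + 0.072648] = 0.275 m

S_c ≈ 275 mm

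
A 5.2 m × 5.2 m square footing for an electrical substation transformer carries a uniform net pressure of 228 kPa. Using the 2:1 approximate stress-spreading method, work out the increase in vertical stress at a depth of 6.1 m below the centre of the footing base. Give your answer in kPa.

By the 2:1 method the load spreads at 1 horizontal : 2 vertical, so at depth z the loaded area has grown by z in each plan dimension:
Δσ = qBL/((B+z)(L+z)) = 228×5.2×5.2/((5.2+6.1)(5.2+6.1)) = 48.282 kPa

Δσ_z ≈ 48.3 kPa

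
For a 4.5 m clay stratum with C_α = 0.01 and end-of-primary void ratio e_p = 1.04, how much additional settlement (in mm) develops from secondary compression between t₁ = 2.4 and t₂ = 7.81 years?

S_s ≈ 11.3 mm

Secondary compression: S_s = C_α·H/(1+e_p)·log₁₀(t₂/t₁)
S_s = 0.01×4.5/(1+1.04)×log₁₀(7.81/2.4)
    = 0.02206 × 0.5124 = 0.0113 m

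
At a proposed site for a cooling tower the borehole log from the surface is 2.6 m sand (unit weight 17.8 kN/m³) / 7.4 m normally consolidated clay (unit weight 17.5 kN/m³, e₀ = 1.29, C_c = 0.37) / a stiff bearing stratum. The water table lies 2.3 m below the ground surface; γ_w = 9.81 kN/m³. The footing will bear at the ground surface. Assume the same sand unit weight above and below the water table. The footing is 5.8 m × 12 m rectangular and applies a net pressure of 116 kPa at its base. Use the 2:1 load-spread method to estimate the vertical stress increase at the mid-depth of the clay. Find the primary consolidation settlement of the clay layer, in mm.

S_c ≈ 213 mm

Mid-depth of clay below the ground surface: z = 2.6 + 7.4/2 = 6.3 m.
Total vertical stress at mid-clay: σ_v = 17.8×2.6 + 17.5×3.7 = 111.03 kPa.
Pore pressure: u = 9.81×(6.3 − 2.3) = 39.24 kPa.
Initial effective stress: σ'_0 = σ_v − u = 111.03 − 39.24 = 71.79 kPa.
Stress increase at mid-clay by the 2:1 spreading method:
Δσ = qBL/((B+z)(L+z)) = 116×5.8×12/((5.8+6.3)(12+6.3)) = 36.461 kPa
Final effective stress: σ'_f = σ'_0 + Δσ = 71.79 + 36.461 = 108.25 kPa.
Normally consolidated clay, so the full stress increment lies on the virgin compression line:
S_c = C_c·H/(1+e₀)·log₁₀(σ'_f/σ'_0) = 0.37×7.4/(1+1.29)×log₁₀(108.25/71.79)
    = 1.1956 × 0.17836 = 0.2132 m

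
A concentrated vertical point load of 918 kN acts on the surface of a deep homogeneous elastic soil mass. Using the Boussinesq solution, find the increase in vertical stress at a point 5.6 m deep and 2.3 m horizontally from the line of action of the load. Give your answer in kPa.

Boussinesq vertical stress below a point load on an elastic half-space:
Δσ_z = 3P/(2πz²) · [1 + (r/z)²]^(−5/2)
r/z = 2.3/5.6 = 0.41071; [1+(r/z)²]^(−5/2) = 0.67726.
Δσ_z = 3×918/(2π×5.6²) × 0.67726 = 13.977 × 0.67726 = 9.466 kPa

Δσ_z ≈ 9.47 kPa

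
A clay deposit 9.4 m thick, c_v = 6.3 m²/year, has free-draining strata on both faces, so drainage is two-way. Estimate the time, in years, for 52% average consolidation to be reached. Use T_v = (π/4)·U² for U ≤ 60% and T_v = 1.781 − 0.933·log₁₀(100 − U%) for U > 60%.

Drainage path length: H_d = H/2 = 4.7 m (double drainage).
U ≤ 60%: T_v = (π/4)·U² = (π/4)×0.52² = 0.21237.
t = T_v·H_d²/c_v = 0.21237×4.7²/6.3 = 0.7446 years.

t ≈ 0.745 years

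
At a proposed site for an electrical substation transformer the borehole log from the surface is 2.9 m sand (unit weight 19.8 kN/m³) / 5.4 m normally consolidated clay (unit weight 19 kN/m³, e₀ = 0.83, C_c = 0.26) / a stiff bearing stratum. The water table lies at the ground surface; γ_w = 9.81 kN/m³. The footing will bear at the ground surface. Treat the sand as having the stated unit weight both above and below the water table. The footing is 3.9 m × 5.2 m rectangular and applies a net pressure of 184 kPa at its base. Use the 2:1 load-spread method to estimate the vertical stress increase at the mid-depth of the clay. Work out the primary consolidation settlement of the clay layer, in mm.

Mid-depth of clay below the ground surface: z = 2.9 + 5.4/2 = 5.6 m.
Total vertical stress at mid-clay: σ_v = 19.8×2.9 + 19×2.7 = 108.72 kPa.
Pore pressure: u = 9.81×(5.6 − 0) = 54.936 kPa.
Initial effective stress: σ'_0 = σ_v − u = 108.72 − 54.936 = 53.784 kPa.
Stress increase at mid-clay by the 2:1 spreading method:
Δσ = qBL/((B+z)(L+z)) = 184×3.9×5.2/((3.9+5.6)(5.2+5.6)) = 36.37 kPa
Final effective stress: σ'_f = σ'_0 + Δσ = 53.784 + 36.37 = 90.154 kPa.
Normally consolidated clay, so the full stress increment lies on the virgin compression line:
S_c = C_c·H/(1+e₀)·log₁₀(σ'_f/σ'_0) = 0.26×5.4/(1+0.83)×log₁₀(90.154/53.784)
    = 0.76721 × 0.22433 = 0.1721 m

S_c ≈ 172 mm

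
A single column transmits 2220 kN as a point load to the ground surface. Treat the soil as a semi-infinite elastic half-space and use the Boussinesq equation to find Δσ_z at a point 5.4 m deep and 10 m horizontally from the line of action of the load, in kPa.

Boussinesq vertical stress below a point load on an elastic half-space:
Δσ_z = 3P/(2πz²) · [1 + (r/z)²]^(−5/2)
r/z = 10/5.4 = 1.8519; [1+(r/z)²]^(−5/2) = 0.024219.
Δσ_z = 3×2220/(2π×5.4²) × 0.024219 = 36.35 × 0.024219 = 0.8804 kPa

Δσ_z ≈ 0.88 kPa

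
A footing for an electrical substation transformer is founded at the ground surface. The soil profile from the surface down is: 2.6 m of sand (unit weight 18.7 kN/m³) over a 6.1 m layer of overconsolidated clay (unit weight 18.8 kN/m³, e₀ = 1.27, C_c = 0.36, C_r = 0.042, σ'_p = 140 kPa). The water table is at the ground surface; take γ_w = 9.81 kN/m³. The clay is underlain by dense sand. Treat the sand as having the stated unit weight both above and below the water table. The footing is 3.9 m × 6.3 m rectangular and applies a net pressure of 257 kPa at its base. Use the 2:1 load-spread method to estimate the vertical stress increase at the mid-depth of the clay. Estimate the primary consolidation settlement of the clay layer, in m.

S_c ≈ 0.0362 m

Mid-depth of clay below the ground surface: z = 2.6 + 6.1/2 = 5.65 m.
Total vertical stress at mid-clay: σ_v = 18.7×2.6 + 18.8×3.05 = 105.96 kPa.
Pore pressure: u = 9.81×(5.65 − 0) = 55.427 kPa.
Initial effective stress: σ'_0 = σ_v − u = 105.96 − 55.427 = 50.533 kPa.
Stress increase at mid-clay by the 2:1 spreading method:
Δσ = qBL/((B+z)(L+z)) = 257×3.9×6.3/((3.9+5.65)(6.3+5.65)) = 55.331 kPa
Final effective stress: σ'_f = 50.533 + 55.331 = 105.86 kPa.
σ'_f = 105.86 ≤ σ'_p = 140 kPa, so the clay remains overconsolidated and only the recompression index applies:
S_c = C_r·H/(1+e₀)·log₁₀(σ'_f/σ'_0) = 0.042×6.1/2.27×log₁₀(105.86/50.533)
    = 0.11286 × 0.32116 = 0.03625 m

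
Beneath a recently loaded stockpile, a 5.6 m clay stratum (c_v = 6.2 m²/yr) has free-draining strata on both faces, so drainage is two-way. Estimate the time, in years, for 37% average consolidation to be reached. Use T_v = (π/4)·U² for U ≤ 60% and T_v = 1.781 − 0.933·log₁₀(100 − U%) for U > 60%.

Drainage path length: H_d = H/2 = 2.8 m (double drainage).
U ≤ 60%: T_v = (π/4)·U² = (π/4)×0.37² = 0.10752.
t = T_v·H_d²/c_v = 0.10752×2.8²/6.2 = 0.136 years.

t ≈ 0.136 years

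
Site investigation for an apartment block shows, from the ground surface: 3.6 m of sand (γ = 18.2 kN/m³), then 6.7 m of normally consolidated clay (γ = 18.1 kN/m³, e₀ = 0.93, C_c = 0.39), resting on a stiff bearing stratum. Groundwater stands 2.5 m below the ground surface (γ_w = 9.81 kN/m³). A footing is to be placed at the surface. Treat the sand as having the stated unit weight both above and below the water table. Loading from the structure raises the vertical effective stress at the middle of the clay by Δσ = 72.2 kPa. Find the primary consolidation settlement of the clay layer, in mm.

Mid-depth of clay below the ground surface: z = 3.6 + 6.7/2 = 6.95 m.
Total vertical stress at mid-clay: σ_v = 18.2×3.6 + 18.1×3.35 = 126.16 kPa.
Pore pressure: u = 9.81×(6.95 − 2.5) = 43.655 kPa.
Initial effective stress: σ'_0 = σ_v − u = 126.16 − 43.655 = 82.505 kPa.
Final effective stress: σ'_f = σ'_0 + Δσ = 82.505 + 72.2 = 154.7 kPa.
Normally consolidated clay, so the full stress increment lies on the virgin compression line:
S_c = C_c·H/(1+e₀)·log₁₀(σ'_f/σ'_0) = 0.39×6.7/(1+0.93)×log₁₀(154.7/82.505)
    = 1.3539 × 0.27301 = 0.3696 m

S_c ≈ 370 mm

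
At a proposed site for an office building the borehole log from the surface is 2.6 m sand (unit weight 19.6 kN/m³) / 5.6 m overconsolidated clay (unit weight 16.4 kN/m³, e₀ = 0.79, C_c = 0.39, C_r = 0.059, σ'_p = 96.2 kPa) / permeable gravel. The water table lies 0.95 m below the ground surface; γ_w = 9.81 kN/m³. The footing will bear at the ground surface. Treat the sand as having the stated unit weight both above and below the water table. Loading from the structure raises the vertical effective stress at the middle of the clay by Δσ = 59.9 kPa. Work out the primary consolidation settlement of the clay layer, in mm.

S_c ≈ 133 mm

Mid-depth of clay below the ground surface: z = 2.6 + 5.6/2 = 5.4 m.
Total vertical stress at mid-clay: σ_v = 19.6×2.6 + 16.4×2.8 = 96.88 kPa.
Pore pressure: u = 9.81×(5.4 − 0.95) = 43.655 kPa.
Initial effective stress: σ'_0 = σ_v − u = 96.88 − 43.655 = 53.225 kPa.
Final effective stress: σ'_f = 53.225 + 59.9 = 113.12 kPa.
σ'_f = 113.12 > σ'_p = 96.2 kPa, so the stress path crosses the preconsolidation pressure — recompression up to σ'_p, then virgin compression beyond:
S_c = H/(1+e₀)·[C_r·log₁₀(σ'_p/σ'_0) + C_c·log₁₀(σ'_f/σ'_p)]
    = 5.6/1.79 × [0.059×log₁₀(96.2/53.225) + 0.39×log₁₀(113.12/96.2)]
    = 3.1285 × [0.015167 + 0.027442] = 0.1333 m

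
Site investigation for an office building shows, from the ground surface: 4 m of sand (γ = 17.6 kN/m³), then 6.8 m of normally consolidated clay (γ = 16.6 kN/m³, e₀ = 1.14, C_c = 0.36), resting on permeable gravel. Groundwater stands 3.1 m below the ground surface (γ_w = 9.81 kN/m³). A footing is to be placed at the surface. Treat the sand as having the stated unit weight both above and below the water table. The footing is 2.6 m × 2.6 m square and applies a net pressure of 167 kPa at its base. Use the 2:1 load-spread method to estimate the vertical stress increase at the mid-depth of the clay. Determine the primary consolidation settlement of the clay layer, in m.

Mid-depth of clay below the ground surface: z = 4 + 6.8/2 = 7.4 m.
Total vertical stress at mid-clay: σ_v = 17.6×4 + 16.6×3.4 = 126.84 kPa.
Pore pressure: u = 9.81×(7.4 − 3.1) = 42.183 kPa.
Initial effective stress: σ'_0 = σ_v − u = 126.84 − 42.183 = 84.657 kPa.
Stress increase at mid-clay by the 2:1 spreading method:
Δσ = qBL/((B+z)(L+z)) = 167×2.6×2.6/((2.6+7.4)(2.6+7.4)) = 11.289 kPa
Final effective stress: σ'_f = σ'_0 + Δσ = 84.657 + 11.289 = 95.946 kPa.
Normally consolidated clay, so the full stress increment lies on the virgin compression line:
S_c = C_c·H/(1+e₀)·log₁₀(σ'_f/σ'_0) = 0.36×6.8/(1+1.14)×log₁₀(95.946/84.657)
    = 1.1439 × 0.054364 = 0.06219 m

S_c ≈ 0.0622 m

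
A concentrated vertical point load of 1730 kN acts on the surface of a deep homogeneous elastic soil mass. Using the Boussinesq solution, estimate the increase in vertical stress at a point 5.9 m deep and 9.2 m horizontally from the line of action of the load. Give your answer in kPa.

Δσ_z ≈ 1.09 kPa

Boussinesq vertical stress below a point load on an elastic half-space:
Δσ_z = 3P/(2πz²) · [1 + (r/z)²]^(−5/2)
r/z = 9.2/5.9 = 1.5593; [1+(r/z)²]^(−5/2) = 0.045845.
Δσ_z = 3×1730/(2π×5.9²) × 0.045845 = 23.729 × 0.045845 = 1.088 kPa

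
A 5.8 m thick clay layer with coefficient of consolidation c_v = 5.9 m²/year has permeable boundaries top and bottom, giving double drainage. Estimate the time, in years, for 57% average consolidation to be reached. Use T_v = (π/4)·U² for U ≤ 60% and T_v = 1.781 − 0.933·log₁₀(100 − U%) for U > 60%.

t ≈ 0.364 years

Drainage path length: H_d = H/2 = 2.9 m (double drainage).
U ≤ 60%: T_v = (π/4)·U² = (π/4)×0.57² = 0.25518.
t = T_v·H_d²/c_v = 0.25518×2.9²/5.9 = 0.3637 years.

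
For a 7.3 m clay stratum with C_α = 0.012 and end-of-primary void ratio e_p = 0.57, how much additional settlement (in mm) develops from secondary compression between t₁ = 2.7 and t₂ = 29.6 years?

Secondary compression: S_s = C_α·H/(1+e_p)·log₁₀(t₂/t₁)
S_s = 0.012×7.3/(1+0.57)×log₁₀(29.6/2.7)
    = 0.0558 × 1.04 = 0.05802 m

S_s ≈ 58 mm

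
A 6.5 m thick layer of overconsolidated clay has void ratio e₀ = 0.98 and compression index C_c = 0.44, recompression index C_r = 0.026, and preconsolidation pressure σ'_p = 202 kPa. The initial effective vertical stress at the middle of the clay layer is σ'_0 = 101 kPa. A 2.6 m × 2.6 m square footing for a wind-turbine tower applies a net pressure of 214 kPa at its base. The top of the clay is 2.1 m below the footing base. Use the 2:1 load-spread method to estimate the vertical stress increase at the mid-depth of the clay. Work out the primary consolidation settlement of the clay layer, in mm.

S_c ≈ 7.57 mm

Mid-depth of clay below the footing base: z = 2.1 + 6.5/2 = 5.35 m.
Stress increase at mid-clay by the 2:1 spreading method:
Δσ = qBL/((B+z)(L+z)) = 214×2.6×2.6/((2.6+5.35)(2.6+5.35)) = 22.889 kPa
Final effective stress: σ'_f = 101 + 22.889 = 123.89 kPa.
σ'_f = 123.89 ≤ σ'_p = 202 kPa, so the clay remains overconsolidated and only the recompression index applies:
S_c = C_r·H/(1+e₀)·log₁₀(σ'_f/σ'_0) = 0.026×6.5/1.98×log₁₀(123.89/101)
    = 0.085353 × 0.088715 = 0.007572 m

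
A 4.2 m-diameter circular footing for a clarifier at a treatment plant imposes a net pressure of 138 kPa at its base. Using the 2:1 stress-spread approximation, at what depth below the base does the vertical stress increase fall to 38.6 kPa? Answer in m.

z ≈ 3.74 m

2:1 spreading — at depth z the loaded area has grown by z in each plan dimension:
qD²/(D+z)² = Δσ_z ⇒ z = D(√(q/Δσ_z) − 1) = 4.2×(√(138/38.6) − 1) = 3.741 m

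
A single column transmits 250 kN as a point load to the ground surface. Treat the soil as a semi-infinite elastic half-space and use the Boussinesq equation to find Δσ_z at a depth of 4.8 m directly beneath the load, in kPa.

Boussinesq vertical stress below a point load on an elastic half-space:
Δσ_z = 3P/(2πz²) · [1 + (r/z)²]^(−5/2)
r/z = 0/4.8 = 0; [1+(r/z)²]^(−5/2) = 1.
Δσ_z = 3×250/(2π×4.8²) × 1 = 5.1808 × 1 = 5.181 kPa

Δσ_z ≈ 5.18 kPa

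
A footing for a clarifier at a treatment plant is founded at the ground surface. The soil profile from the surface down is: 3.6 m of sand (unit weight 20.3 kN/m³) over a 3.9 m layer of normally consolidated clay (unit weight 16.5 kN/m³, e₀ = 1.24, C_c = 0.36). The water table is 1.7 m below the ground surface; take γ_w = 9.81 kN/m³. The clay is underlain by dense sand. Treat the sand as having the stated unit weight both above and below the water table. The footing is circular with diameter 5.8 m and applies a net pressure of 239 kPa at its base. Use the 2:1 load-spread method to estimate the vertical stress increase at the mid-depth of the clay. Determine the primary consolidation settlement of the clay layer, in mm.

Mid-depth of clay below the ground surface: z = 3.6 + 3.9/2 = 5.55 m.
Total vertical stress at mid-clay: σ_v = 20.3×3.6 + 16.5×1.95 = 105.25 kPa.
Pore pressure: u = 9.81×(5.55 − 1.7) = 37.769 kPa.
Initial effective stress: σ'_0 = σ_v − u = 105.25 − 37.769 = 67.481 kPa.
Stress increase at mid-clay by the 2:1 spreading method:
Δσ ≈ qD²/(D+z)² = 239×5.8²/(5.8+5.55)² = 62.411 kPa
Final effective stress: σ'_f = σ'_0 + Δσ = 67.481 + 62.411 = 129.89 kPa.
Normally consolidated clay, so the full stress increment lies on the virgin compression line:
S_c = C_c·H/(1+e₀)·log₁₀(σ'_f/σ'_0) = 0.36×3.9/(1+1.24)×log₁₀(129.89/67.481)
    = 0.62679 × 0.28439 = 0.1783 m

S_c ≈ 178 mm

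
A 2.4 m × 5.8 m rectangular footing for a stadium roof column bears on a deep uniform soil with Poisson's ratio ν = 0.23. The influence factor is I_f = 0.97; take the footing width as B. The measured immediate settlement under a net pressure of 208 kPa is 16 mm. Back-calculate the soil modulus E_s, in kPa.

S_e = q·B·(1−ν²)/E_s · I_f  ⇒  E_s = q·B·(1−ν²)·I_f / S_e.
E_s = 208 × 2.4 × 0.9471 × 0.97 / 0.016 = 28660 kPa

E_s ≈ 28700 kPa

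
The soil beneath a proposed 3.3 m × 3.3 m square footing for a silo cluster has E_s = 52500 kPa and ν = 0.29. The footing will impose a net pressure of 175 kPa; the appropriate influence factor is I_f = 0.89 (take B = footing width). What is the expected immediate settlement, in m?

Immediate (elastic) settlement: S_e = q·B·(1−ν²)/E_s · I_f.
S_e = 175 × 3.3 × (1 − 0.29²) / 52500 × 0.89
    = 175 × 3.3 × 0.9159 / 52500 × 0.89
    = 0.008967 m

S_e ≈ 0.00897 m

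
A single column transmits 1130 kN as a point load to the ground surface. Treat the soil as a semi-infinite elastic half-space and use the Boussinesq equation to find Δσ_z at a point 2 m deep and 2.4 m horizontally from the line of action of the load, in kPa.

Δσ_z ≈ 14.5 kPa

Boussinesq vertical stress below a point load on an elastic half-space:
Δσ_z = 3P/(2πz²) · [1 + (r/z)²]^(−5/2)
r/z = 2.4/2 = 1.2; [1+(r/z)²]^(−5/2) = 0.10753.
Δσ_z = 3×1130/(2π×2²) × 0.10753 = 134.88 × 0.10753 = 14.5 kPa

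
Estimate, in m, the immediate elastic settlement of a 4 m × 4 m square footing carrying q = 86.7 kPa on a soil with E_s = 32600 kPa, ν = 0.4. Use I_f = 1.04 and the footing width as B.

Immediate (elastic) settlement: S_e = q·B·(1−ν²)/E_s · I_f.
S_e = 86.7 × 4 × (1 − 0.4²) / 32600 × 1.04
    = 86.7 × 4 × 0.84 / 32600 × 1.04
    = 0.009293 m

S_e ≈ 0.00929 m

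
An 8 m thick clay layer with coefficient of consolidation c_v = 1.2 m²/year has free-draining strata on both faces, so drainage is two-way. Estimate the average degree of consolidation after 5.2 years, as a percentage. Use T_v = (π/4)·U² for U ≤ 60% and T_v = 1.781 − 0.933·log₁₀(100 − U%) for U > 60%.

Drainage path length: H_d = H/2 = 4 m (double drainage).
T_v = c_v·t/H_d² = 1.2×5.2/4² = 0.39.
T_v = 0.39 corresponds to the U > 60% branch:
U = 1 − 10^((1.781 − T_v)/0.933)/100 = 0.6903

U ≈ 69 %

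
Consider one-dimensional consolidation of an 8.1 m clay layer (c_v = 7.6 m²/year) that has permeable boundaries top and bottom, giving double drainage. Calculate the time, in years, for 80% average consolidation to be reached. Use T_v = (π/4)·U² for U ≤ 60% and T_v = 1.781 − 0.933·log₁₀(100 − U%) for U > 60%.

Drainage path length: H_d = H/2 = 4.05 m (double drainage).
U > 60%: T_v = 1.781 − 0.933·log₁₀(100 − 80) = 0.56714.
t = T_v·H_d²/c_v = 0.56714×4.05²/7.6 = 1.224 years.

t ≈ 1.22 years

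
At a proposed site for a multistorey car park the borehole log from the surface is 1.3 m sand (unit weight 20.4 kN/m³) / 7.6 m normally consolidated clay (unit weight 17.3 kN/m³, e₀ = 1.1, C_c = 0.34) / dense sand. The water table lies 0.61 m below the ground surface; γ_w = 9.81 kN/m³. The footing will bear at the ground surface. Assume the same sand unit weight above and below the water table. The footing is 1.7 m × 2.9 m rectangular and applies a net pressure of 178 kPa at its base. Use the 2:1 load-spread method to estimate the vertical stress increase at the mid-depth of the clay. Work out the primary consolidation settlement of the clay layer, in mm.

Mid-depth of clay below the ground surface: z = 1.3 + 7.6/2 = 5.1 m.
Total vertical stress at mid-clay: σ_v = 20.4×1.3 + 17.3×3.8 = 92.26 kPa.
Pore pressure: u = 9.81×(5.1 − 0.61) = 44.047 kPa.
Initial effective stress: σ'_0 = σ_v − u = 92.26 − 44.047 = 48.213 kPa.
Stress increase at mid-clay by the 2:1 spreading method:
Δσ = qBL/((B+z)(L+z)) = 178×1.7×2.9/((1.7+5.1)(2.9+5.1)) = 16.131 kPa
Final effective stress: σ'_f = σ'_0 + Δσ = 48.213 + 16.131 = 64.344 kPa.
Normally consolidated clay, so the full stress increment lies on the virgin compression line:
S_c = C_c·H/(1+e₀)·log₁₀(σ'_f/σ'_0) = 0.34×7.6/(1+1.1)×log₁₀(64.344/48.213)
    = 1.2305 × 0.12534 = 0.1542 m

S_c ≈ 154 mm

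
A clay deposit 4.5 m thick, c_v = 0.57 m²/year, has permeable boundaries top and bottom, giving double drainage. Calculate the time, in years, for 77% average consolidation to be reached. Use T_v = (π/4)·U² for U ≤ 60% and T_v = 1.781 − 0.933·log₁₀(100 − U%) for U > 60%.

Drainage path length: H_d = H/2 = 2.25 m (double drainage).
U > 60%: T_v = 1.781 − 0.933·log₁₀(100 − 77) = 0.51051.
t = T_v·H_d²/c_v = 0.51051×2.25²/0.57 = 4.534 years.

t ≈ 4.53 years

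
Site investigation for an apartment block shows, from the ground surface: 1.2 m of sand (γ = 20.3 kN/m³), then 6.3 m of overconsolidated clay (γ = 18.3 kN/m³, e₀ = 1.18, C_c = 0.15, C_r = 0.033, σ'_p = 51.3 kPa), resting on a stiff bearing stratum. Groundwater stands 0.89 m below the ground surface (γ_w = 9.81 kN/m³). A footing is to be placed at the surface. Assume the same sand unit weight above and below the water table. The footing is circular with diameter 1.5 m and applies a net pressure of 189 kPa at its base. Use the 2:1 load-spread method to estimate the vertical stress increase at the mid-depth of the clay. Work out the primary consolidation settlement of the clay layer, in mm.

S_c ≈ 33.7 mm

Mid-depth of clay below the ground surface: z = 1.2 + 6.3/2 = 4.35 m.
Total vertical stress at mid-clay: σ_v = 20.3×1.2 + 18.3×3.15 = 82.005 kPa.
Pore pressure: u = 9.81×(4.35 − 0.89) = 33.943 kPa.
Initial effective stress: σ'_0 = σ_v − u = 82.005 − 33.943 = 48.062 kPa.
Stress increase at mid-clay by the 2:1 spreading method:
Δσ ≈ qD²/(D+z)² = 189×1.5²/(1.5+4.35)² = 12.426 kPa
Final effective stress: σ'_f = 48.062 + 12.426 = 60.488 kPa.
σ'_f = 60.488 > σ'_p = 51.3 kPa, so the stress path crosses the preconsolidation pressure — recompression up to σ'_p, then virgin compression beyond:
S_c = H/(1+e₀)·[C_r·log₁₀(σ'_p/σ'_0) + C_c·log₁₀(σ'_f/σ'_p)]
    = 6.3/2.18 × [0.033×log₁₀(51.3/48.062) + 0.15×log₁₀(60.488/51.3)]
    = 2.8899 × [0.00093441 + 0.010733] = 0.03372 m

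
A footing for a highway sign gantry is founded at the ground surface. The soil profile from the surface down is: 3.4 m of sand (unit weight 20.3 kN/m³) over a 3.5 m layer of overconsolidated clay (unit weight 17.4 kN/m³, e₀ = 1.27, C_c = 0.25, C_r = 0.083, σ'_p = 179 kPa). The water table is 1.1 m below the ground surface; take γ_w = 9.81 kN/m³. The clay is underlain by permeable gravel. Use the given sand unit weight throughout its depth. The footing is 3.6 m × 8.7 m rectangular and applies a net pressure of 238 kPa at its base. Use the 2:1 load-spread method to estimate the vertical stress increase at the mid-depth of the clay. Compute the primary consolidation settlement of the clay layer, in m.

S_c ≈ 0.0393 m

Mid-depth of clay below the ground surface: z = 3.4 + 3.5/2 = 5.15 m.
Total vertical stress at mid-clay: σ_v = 20.3×3.4 + 17.4×1.75 = 99.47 kPa.
Pore pressure: u = 9.81×(5.15 − 1.1) = 39.73 kPa.
Initial effective stress: σ'_0 = σ_v − u = 99.47 − 39.73 = 59.74 kPa.
Stress increase at mid-clay by the 2:1 spreading method:
Δσ = qBL/((B+z)(L+z)) = 238×3.6×8.7/((3.6+5.15)(8.7+5.15)) = 61.509 kPa
Final effective stress: σ'_f = 59.74 + 61.509 = 121.25 kPa.
σ'_f = 121.25 ≤ σ'_p = 179 kPa, so the clay remains overconsolidated and only the recompression index applies:
S_c = C_r·H/(1+e₀)·log₁₀(σ'_f/σ'_0) = 0.083×3.5/2.27×log₁₀(121.25/59.74)
    = 0.12798 × 0.30742 = 0.03934 m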